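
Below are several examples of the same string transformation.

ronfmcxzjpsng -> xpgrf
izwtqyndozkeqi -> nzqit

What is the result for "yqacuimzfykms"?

The pattern: keep one character in every 3, starting at position 1 (positions 1st, 4th, 7th, ...), then move the last 3 characters to the front (rotate right by 3).
Starting from "yqacuimzfykms": after the first operation, "ycmys"; after the second, "mysyc".

mysyc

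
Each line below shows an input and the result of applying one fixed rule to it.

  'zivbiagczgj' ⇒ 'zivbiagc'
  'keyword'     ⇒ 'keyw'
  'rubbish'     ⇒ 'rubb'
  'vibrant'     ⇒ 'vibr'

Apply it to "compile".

comp

The pattern: delete the last 3 characters.
Doing the same to "compile": "comp".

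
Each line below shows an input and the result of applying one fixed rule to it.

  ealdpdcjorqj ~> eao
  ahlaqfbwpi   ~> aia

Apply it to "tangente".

eae

Rule — take characters alternately from the front and the back (1st, last, 2nd, 2nd-last, ...), then keep only the vowels.
On "tangente": the first step gives "teatnnge", and the second then gives "eae".
(Check on "ahlaqfbwpi": → "aihplwabqf" → "aia" ✓)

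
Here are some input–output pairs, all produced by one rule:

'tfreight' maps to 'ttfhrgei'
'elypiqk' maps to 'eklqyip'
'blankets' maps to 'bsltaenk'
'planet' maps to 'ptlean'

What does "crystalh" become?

chrlyast

The transformation: take characters alternately from the front and the back (1st, last, 2nd, 2nd-last, ...).
Doing the same to "crystalh": "chrlyast".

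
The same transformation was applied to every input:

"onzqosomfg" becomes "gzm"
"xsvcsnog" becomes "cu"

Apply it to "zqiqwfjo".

What's happening: shift every letter 7 places forward in the alphabet (wrapping around), then keep one character in every 3, starting at position 3 (positions 3rd, 6th, 9th, ...).
Starting from "zqiqwfjo": after the first operation, "gxpxdmqv"; after the second, "pm".

pm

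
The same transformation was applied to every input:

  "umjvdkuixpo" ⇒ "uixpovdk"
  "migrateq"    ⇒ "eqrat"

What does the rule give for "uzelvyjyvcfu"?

jyvcfulvy

In each case the input is transformed by: delete the first 3 characters, then move the first 3 characters to the end (rotate left by 3).
"uzelvyjyvcfu" → "lvyjyvcfu" → "jyvcfulvy".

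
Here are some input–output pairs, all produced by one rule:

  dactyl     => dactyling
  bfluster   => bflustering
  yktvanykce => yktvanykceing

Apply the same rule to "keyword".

The pattern: append "ing".
On "keyword" that produces "keywording".

keywording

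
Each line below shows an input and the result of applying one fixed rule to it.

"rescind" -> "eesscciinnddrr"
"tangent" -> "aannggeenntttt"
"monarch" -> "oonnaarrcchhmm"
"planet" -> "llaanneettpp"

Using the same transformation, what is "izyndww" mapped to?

Looking at the pairs, the operation is to move the first character to the end, then double every character.
For "izyndww" the result is "zzyynnddwwwwii".

zzyynnddwwwwii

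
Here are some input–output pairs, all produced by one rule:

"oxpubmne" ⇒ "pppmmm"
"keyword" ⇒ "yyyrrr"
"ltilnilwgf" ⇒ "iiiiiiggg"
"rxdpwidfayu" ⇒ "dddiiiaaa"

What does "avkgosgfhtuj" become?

kkkssshhhjjj

The rule is to keep one character in every 3, starting at position 3 (positions 3rd, 6th, 9th, ...), then repeat every character 3 times.
Working it through for "avkgosgfhtuj": intermediate "kshj", final "kkkssshhhjjj".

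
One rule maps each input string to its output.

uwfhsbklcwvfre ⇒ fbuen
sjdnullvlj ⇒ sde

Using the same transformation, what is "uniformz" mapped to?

wxi

In each case the input is transformed by: keep one character in every 3, starting at position 2 (positions 2nd, 5th, 8th, ...), then shift every letter 9 places forward in the alphabet (wrapping around).
Working it through for "uniformz": intermediate "noz", final "wxi".
(Check on "uwfhsbklcwvfre": → "wslve" → "fbuen" ✓)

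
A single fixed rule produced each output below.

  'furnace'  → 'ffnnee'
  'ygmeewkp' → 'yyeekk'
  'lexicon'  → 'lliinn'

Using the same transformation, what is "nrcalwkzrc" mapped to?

nnaakkcc

Each output is the input with this applied: keep one character in every 3, starting at position 1 (positions 1st, 4th, 7th, ...), then double every character.
Applying both steps to "nrcalwkzrc": "nakc", then "nnaakkcc".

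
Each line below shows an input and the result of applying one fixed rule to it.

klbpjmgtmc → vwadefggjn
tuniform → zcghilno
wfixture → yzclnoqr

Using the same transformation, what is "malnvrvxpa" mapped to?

The pattern: sort the characters into alphabetical order, then shift every letter 6 places backward in the alphabet (wrapping around).
Applying both steps to "malnvrvxpa": "aalmnprvvx", then "uufghjlppr".

uufghjlppr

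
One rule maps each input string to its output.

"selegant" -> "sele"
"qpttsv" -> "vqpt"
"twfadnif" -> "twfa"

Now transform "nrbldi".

The pattern: swap the front and back halves of the string, then keep only the last 4 characters.
Applying both steps to "nrbldi": "ldinrb", then "inrb".

inrb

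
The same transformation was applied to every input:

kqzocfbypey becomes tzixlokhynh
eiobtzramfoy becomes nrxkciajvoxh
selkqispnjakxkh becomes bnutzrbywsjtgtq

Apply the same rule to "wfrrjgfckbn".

foaaspoltkw

The rule is to shift every letter 9 places forward in the alphabet (wrapping around).
"wfrrjgfckbn" → "foaaspoltkw".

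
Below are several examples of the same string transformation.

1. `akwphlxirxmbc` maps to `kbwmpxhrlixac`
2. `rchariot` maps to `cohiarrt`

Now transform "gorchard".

The transformation: take characters alternately from the front and the back (1st, last, 2nd, 2nd-last, ...), then move the first 2 characters to the end (rotate left by 2).
On "gorchard": the first step gives "gdorrach", and the second then gives "orrachgd".

orrachgd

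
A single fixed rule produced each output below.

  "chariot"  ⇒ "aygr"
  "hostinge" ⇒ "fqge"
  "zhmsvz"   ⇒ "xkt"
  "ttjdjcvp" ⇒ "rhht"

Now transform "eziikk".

cgi

The rule is to shift every letter 2 places backward in the alphabet (wrapping around), then keep every other character starting from the first (positions 1st, 3rd, 5th, ...).
"eziikk" → "cxggii" → "cgi".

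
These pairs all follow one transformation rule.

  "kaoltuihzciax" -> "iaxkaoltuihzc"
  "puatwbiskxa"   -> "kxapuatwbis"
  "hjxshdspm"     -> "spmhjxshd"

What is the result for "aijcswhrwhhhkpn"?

Rule — move the last 3 characters to the front (rotate right by 3).
For "aijcswhrwhhhkpn" the result is "kpnaijcswhrwhhh".

kpnaijcswhrwhhh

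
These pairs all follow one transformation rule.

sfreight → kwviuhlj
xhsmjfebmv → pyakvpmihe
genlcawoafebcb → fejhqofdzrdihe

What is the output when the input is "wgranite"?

The transformation: move the last 2 characters to the front (rotate right by 2), then shift every letter 3 places forward in the alphabet (wrapping around).
Working it through for "wgranite": intermediate "tewgrani", final "whzjudql".
(Check on "xhsmjfebmv": → "mvxhsmjfeb" → "pyakvpmihe" ✓)

whzjudql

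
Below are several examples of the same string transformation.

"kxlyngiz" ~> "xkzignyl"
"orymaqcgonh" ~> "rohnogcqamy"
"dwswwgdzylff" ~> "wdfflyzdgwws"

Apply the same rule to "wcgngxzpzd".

The transformation: reverse the string, then move the last 2 characters to the front (rotate right by 2).
Applying that to "wcgngxzpzd" gives "cwdzpzxgng".

cwdzpzxgng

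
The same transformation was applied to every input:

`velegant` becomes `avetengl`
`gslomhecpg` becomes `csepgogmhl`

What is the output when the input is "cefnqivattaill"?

avatcteqfnilil

The transformation: sort the characters into alphabetical order, then take characters alternately from the front and the back (1st, last, 2nd, 2nd-last, ...).
So "cefnqivattaill" becomes "avatcteqfnilil".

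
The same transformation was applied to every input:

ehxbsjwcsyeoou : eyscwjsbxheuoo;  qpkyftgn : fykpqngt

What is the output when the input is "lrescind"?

What's happening: move the last 3 characters to the front (rotate right by 3), then reverse the string.
For "lrescind", step one produces "indlresc"; step two turns that into "cserldni".

cserldni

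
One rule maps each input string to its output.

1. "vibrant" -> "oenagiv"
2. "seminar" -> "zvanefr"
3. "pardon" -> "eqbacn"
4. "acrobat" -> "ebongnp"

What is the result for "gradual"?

What's happening: move the first 2 characters to the end (rotate left by 2), then shift every letter 13 places forward in the alphabet (wrapping around) — i.e. ROT13.
"gradual" → "adualgr" → "nqhnyte".

nqhnyte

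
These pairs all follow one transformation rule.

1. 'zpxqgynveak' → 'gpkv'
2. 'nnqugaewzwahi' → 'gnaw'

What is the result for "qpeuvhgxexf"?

The pattern: keep one character in every 3, starting at position 2 (positions 2nd, 5th, 8th, ...), then swap each adjacent pair of characters (1↔2, 3↔4, ...).
Starting from "qpeuvhgxexf": after the first operation, "pvxf"; after the second, "vpfx".
(Check on "nnqugaewzwahi": → "ngwa" → "gnaw" ✓)

vpfx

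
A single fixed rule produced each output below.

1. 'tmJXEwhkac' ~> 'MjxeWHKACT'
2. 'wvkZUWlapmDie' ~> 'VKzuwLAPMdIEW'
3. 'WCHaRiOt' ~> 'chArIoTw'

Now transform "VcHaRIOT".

In each case the input is transformed by: move the first character to the end, then flip the case of every letter.
Working it through for "VcHaRIOT": intermediate "cHaRIOTV", final "ChAriotv".

ChAriotv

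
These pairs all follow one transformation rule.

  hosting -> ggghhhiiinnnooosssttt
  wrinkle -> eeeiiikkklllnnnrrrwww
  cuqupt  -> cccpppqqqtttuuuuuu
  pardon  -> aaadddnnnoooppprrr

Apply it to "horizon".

hhhiiinnnoooooorrrzzz

The transformation: sort the characters into alphabetical order, then repeat every character 3 times.
For "horizon" the result is "hhhiiinnnoooooorrrzzz".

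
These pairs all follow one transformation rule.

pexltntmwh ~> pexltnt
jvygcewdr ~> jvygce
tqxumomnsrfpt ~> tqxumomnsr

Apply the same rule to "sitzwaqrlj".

sitzwaq

The pattern: delete the last 3 characters.
On "sitzwaqrlj" that produces "sitzwaq".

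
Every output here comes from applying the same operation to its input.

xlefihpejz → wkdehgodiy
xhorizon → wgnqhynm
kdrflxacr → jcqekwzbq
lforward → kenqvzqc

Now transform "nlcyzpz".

The pattern: shift every letter 1 place backward in the alphabet (wrapping around).
For "nlcyzpz" the result is "mkbxyoy".

mkbxyoy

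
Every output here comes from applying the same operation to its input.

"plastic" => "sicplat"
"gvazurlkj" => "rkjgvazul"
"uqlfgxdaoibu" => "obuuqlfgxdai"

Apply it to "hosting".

Rule — move the last 3 characters to the front (rotate right by 3), then swap the first and last characters.
Starting from "hosting": after the first operation, "inghost"; after the second, "tnghosi".
(Check on "gvazurlkj": → "lkjgvazur" → "rkjgvazul" ✓)

tnghosi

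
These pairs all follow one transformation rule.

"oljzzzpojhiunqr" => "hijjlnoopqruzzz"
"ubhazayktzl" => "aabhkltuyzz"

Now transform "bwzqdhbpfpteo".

The transformation: sort the characters into alphabetical order.
For "bwzqdhbpfpteo" the result is "bbdefhoppqtwz".

bbdefhoppqtwz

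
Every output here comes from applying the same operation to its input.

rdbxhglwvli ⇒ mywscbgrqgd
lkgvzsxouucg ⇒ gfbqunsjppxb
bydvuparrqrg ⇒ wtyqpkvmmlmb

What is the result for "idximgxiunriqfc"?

Each output is the input with this applied: shift every letter 5 places backward in the alphabet (wrapping around).
Doing the same to "idximgxiunriqfc": "dysdhbsdpimdlax".

dysdhbsdpimdlax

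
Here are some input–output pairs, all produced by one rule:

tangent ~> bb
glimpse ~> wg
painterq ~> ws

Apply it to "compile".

Each output is the input with this applied: keep one character in every 3, starting at position 3 (positions 3rd, 6th, 9th, ...), then shift every letter 12 places backward in the alphabet (wrapping around).
Starting from "compile": after the first operation, "ml"; after the second, "az".

az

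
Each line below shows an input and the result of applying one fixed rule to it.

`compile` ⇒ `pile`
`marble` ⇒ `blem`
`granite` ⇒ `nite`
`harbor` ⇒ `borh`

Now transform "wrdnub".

nubw

Rule — move the first 3 characters to the end (rotate left by 3), then keep only the first 4 characters.
Working it through for "wrdnub": intermediate "nubwrd", final "nubw".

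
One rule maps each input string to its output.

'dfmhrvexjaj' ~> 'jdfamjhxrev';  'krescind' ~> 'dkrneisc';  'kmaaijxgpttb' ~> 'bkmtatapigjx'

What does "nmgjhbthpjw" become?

wnmjgpjhhtb

Each output is the input with this applied: swap the first and last characters, then take characters alternately from the front and the back (1st, last, 2nd, 2nd-last, ...).
Starting from "nmgjhbthpjw": after the first operation, "wmgjhbthpjn"; after the second, "wnmjgpjhhtb".
(Check on "krescind": → "drescink" → "dkrneisc" ✓)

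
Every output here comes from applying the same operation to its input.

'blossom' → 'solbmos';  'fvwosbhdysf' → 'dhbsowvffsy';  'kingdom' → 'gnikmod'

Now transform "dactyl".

cadlyt

Each output is the input with this applied: move the last 3 characters to the front (rotate right by 3), then reverse the string.
Starting from "dactyl": after the first operation, "tyldac"; after the second, "cadlyt".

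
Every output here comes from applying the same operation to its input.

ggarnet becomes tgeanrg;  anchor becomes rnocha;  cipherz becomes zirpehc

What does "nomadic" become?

coimdan

Rule — take characters alternately from the front and the back (1st, last, 2nd, 2nd-last, ...), then move the first character to the end.
On "nomadic": the first step gives "ncoimda", and the second then gives "coimdan".
(Check on "cipherz": → "czirpeh" → "zirpehc" ✓)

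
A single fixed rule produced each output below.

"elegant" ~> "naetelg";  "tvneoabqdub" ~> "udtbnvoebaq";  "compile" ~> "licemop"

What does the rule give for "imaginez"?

enizamig

Looking at the pairs, the operation is to move the last 3 characters to the front (rotate right by 3), then swap each adjacent pair of characters (1↔2, 3↔4, ...).
Working it through for "imaginez": intermediate "nezimagi", final "enizamig".
(Check on "compile": → "ilecomp" → "licemop" ✓)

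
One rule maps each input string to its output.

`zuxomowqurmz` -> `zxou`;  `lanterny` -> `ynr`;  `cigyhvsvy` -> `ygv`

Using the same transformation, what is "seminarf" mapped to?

fma

What's happening: move the last character to the front, then keep one character in every 3, starting at position 1 (positions 1st, 4th, 7th, ...).
Working it through for "seminarf": intermediate "fseminar", final "fma".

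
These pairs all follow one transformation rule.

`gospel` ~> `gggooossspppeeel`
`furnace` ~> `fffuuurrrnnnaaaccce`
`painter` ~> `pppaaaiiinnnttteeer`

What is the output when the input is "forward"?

fffooorrrwwwaaarrrd

What's happening: repeat every character 3 times, then delete the last 2 characters.
Starting from "forward": after the first operation, "fffooorrrwwwaaarrrddd"; after the second, "fffooorrrwwwaaarrrd".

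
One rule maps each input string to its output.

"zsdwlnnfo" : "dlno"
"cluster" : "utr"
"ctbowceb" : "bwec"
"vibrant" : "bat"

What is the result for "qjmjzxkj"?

mzkq

The pattern: move the first character to the end, then keep every other character starting from the second (positions 2nd, 4th, 6th, ...).
On "qjmjzxkj": the first step gives "jmjzxkjq", and the second then gives "mzkq".
(Check on "zsdwlnnfo": → "sdwlnnfoz" → "dlno" ✓)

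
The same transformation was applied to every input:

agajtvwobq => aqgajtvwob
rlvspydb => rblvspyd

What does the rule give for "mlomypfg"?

The pattern: swap the first and last characters, then move the last character to the front.
Working it through for "mlomypfg": intermediate "glomypfm", final "mglomypf".

mglomypf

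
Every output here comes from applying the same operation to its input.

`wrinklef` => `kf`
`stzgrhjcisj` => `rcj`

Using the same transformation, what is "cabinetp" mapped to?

Rule — move the first 2 characters to the end (rotate left by 2), then keep one character in every 3, starting at position 3 (positions 3rd, 6th, 9th, ...).
For "cabinetp" the result is "np".
(Check on "wrinklef": → "inklefwr" → "kf" ✓)

np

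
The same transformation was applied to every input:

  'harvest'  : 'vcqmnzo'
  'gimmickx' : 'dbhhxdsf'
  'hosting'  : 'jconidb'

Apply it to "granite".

mbivodz

In each case the input is transformed by: shift every letter 5 places backward in the alphabet (wrapping around), then swap each adjacent pair of characters (1↔2, 3↔4, ...).
Applying both steps to "granite": "bmvidoz", then "mbivodz".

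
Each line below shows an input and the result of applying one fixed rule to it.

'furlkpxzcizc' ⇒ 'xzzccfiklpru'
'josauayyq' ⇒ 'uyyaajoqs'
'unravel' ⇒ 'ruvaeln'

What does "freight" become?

The rule is to sort the characters into alphabetical order, then move the last 3 characters to the front (rotate right by 3).
"freight" → "irtefgh".

irtefgh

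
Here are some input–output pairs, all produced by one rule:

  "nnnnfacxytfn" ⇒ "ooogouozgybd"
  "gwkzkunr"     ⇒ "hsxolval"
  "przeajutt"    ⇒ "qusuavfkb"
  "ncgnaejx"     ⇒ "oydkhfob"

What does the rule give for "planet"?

In each case the input is transformed by: take characters alternately from the front and the back (1st, last, 2nd, 2nd-last, ...), then shift every letter 1 place forward in the alphabet (wrapping around).
On "planet" that produces "qumfbo".

qumfbo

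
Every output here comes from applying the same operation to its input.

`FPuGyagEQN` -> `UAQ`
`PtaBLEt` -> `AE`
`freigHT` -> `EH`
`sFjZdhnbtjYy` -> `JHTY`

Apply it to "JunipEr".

Looking at the pairs, the operation is to keep one character in every 3, starting at position 3 (positions 3rd, 6th, 9th, ...), then convert every letter to uppercase.
On "JunipEr": the first step gives "nE", and the second then gives "NE".

NE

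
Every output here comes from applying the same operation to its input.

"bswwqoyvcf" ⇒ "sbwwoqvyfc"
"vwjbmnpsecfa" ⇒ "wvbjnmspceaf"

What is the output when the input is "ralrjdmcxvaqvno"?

arrldjcmvxqanvo

Looking at the pairs, the operation is to swap each adjacent pair of characters (1↔2, 3↔4, ...).
For "ralrjdmcxvaqvno" the result is "arrldjcmvxqanvo".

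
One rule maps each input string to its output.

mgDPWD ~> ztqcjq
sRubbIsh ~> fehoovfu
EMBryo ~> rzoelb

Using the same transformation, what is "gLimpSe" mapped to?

tyvzcfr

The transformation: shift every letter 13 places forward in the alphabet (wrapping around) — i.e. ROT13, then convert every letter to lowercase.
Working it through for "gLimpSe": intermediate "tYvzcFr", final "tyvzcfr".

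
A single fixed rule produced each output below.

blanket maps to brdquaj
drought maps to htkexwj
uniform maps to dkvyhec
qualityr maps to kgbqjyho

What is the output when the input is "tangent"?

Rule — swap each adjacent pair of characters (1↔2, 3↔4, ...), then shift every letter 10 places backward in the alphabet (wrapping around).
On "tangent": the first step gives "atgnnet", and the second then gives "qjwdduj".

qjwdduj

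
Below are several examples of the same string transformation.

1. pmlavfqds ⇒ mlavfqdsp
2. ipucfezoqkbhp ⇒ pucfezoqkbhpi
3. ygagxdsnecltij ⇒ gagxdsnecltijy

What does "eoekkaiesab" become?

oekkaiesabe

In each case the input is transformed by: move the first character to the end.
On "eoekkaiesab" that produces "oekkaiesabe".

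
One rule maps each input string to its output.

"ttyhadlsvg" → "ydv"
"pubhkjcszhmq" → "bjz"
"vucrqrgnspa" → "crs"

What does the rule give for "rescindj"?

Rule — delete the last character, then keep one character in every 3, starting at position 3 (positions 3rd, 6th, 9th, ...).
Applying that to "rescindj" gives "sn".

sn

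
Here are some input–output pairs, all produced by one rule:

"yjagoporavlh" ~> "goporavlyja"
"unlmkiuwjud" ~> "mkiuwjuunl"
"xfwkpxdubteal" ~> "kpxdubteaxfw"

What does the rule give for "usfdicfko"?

What's happening: delete the last character, then move the first 3 characters to the end (rotate left by 3).
Applying that to "usfdicfko" gives "dicfkusf".
(Check on "xfwkpxdubteal": → "xfwkpxdubtea" → "kpxdubteaxfw" ✓)

dicfkusf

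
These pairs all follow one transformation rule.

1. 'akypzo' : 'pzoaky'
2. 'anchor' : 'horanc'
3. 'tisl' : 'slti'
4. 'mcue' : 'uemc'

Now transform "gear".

The transformation: swap the front and back halves of the string.
"gear" → "arge".

arge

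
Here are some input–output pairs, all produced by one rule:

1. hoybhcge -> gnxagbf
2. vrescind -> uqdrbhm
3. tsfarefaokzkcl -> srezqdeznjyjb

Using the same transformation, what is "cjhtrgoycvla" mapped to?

Each output is the input with this applied: delete the last character, then shift every letter 1 place backward in the alphabet (wrapping around).
On "cjhtrgoycvla": the first step gives "cjhtrgoycvl", and the second then gives "bigsqfnxbuk".

bigsqfnxbuk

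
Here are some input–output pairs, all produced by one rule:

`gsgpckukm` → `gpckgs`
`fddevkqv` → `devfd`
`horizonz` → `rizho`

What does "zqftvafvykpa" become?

ftvafvyzq

The rule is to delete the last 3 characters, then move the first 2 characters to the end (rotate left by 2).
Applying that to "zqftvafvykpa" gives "ftvafvyzq".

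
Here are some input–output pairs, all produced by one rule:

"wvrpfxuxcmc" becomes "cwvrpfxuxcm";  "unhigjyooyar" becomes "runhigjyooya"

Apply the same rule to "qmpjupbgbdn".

The transformation: move the last character to the front.
So "qmpjupbgbdn" becomes "nqmpjupbgbd".

nqmpjupbgbd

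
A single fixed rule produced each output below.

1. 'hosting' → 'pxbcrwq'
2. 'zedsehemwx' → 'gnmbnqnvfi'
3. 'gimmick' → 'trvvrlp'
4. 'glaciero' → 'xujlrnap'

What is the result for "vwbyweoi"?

rfkhfnxe

Each output is the input with this applied: swap the first and last characters, then shift every letter 9 places forward in the alphabet (wrapping around).
"vwbyweoi" → "iwbyweov" → "rfkhfnxe".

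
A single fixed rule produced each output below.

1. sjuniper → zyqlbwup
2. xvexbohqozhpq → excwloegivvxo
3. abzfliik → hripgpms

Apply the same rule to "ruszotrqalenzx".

yebgzuglvsahyx

The transformation: take characters alternately from the front and the back (1st, last, 2nd, 2nd-last, ...), then shift every letter 7 places forward in the alphabet (wrapping around).
Starting from "ruszotrqalenzx": after the first operation, "rxuzsnzeoltarq"; after the second, "yebgzuglvsahyx".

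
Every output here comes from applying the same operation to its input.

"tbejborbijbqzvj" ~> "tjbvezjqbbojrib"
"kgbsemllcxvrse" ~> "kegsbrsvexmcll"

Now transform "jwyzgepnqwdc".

The rule is to take characters alternately from the front and the back (1st, last, 2nd, 2nd-last, ...).
So "jwyzgepnqwdc" becomes "jcwdywzqgnep".

jcwdywzqgnep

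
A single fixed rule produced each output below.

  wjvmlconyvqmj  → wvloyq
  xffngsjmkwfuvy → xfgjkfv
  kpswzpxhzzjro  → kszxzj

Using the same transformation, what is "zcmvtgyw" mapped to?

zmty

What's happening: delete the last character, then keep every other character starting from the first (positions 1st, 3rd, 5th, ...).
On "zcmvtgyw": the first step gives "zcmvtgy", and the second then gives "zmty".
(Check on "xffngsjmkwfuvy": → "xffngsjmkwfuv" → "xfgjkfv" ✓)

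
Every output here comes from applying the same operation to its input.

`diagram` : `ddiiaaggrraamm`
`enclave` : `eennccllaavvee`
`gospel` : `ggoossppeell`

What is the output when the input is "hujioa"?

In each case the input is transformed by: double every character.
"hujioa" → "hhuujjiiooaa".

hhuujjiiooaa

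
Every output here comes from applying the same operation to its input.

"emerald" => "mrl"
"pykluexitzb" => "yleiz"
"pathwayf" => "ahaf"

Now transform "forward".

owr

Looking at the pairs, the operation is to keep every other character starting from the second (positions 2nd, 4th, 6th, ...).
So "forward" becomes "owr".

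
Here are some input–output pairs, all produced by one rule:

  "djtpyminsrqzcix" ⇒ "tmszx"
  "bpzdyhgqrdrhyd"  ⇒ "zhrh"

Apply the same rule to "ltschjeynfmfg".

sjnf

The transformation: keep one character in every 3, starting at position 3 (positions 3rd, 6th, 9th, ...).
Applying that to "ltschjeynfmfg" gives "sjnf".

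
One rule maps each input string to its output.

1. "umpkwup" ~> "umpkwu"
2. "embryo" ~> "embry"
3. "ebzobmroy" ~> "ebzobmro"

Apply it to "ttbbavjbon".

ttbbavjbo

The pattern: delete the last character.
Doing the same to "ttbbavjbon": "ttbbavjbo".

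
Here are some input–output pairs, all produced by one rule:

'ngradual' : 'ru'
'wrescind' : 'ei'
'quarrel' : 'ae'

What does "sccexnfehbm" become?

What's happening: keep one character in every 3, starting at position 3 (positions 3rd, 6th, 9th, ...).
For "sccexnfehbm" the result is "cnh".

cnh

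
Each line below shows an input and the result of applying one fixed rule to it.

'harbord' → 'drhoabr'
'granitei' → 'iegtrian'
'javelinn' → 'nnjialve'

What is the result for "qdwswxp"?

Each output is the input with this applied: move the last character to the front, then take characters alternately from the front and the back (1st, last, 2nd, 2nd-last, ...).
On "qdwswxp": the first step gives "pqdwswx", and the second then gives "pxqwdsw".

pxqwdsw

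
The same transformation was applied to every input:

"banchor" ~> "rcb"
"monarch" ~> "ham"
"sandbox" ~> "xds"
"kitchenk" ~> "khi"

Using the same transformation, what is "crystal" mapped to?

The pattern: reverse the string, then keep one character in every 3, starting at position 1 (positions 1st, 4th, 7th, ...).
Doing the same to "crystal": "lsc".

lsc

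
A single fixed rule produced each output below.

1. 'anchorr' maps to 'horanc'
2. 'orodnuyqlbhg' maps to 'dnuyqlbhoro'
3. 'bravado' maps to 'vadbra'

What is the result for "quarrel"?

In each case the input is transformed by: delete the last character, then move the first 3 characters to the end (rotate left by 3).
For "quarrel", step one produces "quarre"; step two turns that into "rrequa".

rrequa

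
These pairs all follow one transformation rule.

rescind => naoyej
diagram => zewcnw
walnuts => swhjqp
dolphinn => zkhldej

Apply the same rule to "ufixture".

What's happening: shift every letter 4 places backward in the alphabet (wrapping around), then delete the last character.
Working it through for "ufixture": intermediate "qbetpqna", final "qbetpqn".
(Check on "diagram": → "zewcnwi" → "zewcnw" ✓)

qbetpqn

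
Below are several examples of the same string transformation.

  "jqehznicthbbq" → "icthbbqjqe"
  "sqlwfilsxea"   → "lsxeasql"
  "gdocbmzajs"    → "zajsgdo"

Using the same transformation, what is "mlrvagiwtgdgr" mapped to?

Looking at the pairs, the operation is to move the first 3 characters to the end (rotate left by 3), then delete the first 3 characters.
Applying that to "mlrvagiwtgdgr" gives "iwtgdgrmlr".

iwtgdgrmlr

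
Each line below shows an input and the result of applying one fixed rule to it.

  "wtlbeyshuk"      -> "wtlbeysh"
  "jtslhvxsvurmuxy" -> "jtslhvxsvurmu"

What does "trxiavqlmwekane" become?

The rule is to delete the last 2 characters.
Applying that to "trxiavqlmwekane" gives "trxiavqlmweka".

trxiavqlmweka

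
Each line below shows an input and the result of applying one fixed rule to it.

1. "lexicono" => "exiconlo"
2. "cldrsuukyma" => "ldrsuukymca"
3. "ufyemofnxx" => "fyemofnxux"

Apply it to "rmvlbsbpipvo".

The pattern: swap the first and last characters, then move the first character to the end.
Applying both steps to "rmvlbsbpipvo": "omvlbsbpipvr", then "mvlbsbpipvro".

mvlbsbpipvro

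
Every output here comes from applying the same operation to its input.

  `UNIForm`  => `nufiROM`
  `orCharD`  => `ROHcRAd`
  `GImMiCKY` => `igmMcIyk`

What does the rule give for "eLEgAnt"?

The transformation: flip the case of every letter, then swap each adjacent pair of characters (1↔2, 3↔4, ...).
Starting from "eLEgAnt": after the first operation, "EleGaNT"; after the second, "lEGeNaT".

lEGeNaT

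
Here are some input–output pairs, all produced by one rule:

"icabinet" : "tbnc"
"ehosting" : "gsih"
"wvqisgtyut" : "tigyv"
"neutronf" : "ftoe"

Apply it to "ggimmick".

kmig

In each case the input is transformed by: keep every other character starting from the second (positions 2nd, 4th, 6th, ...), then swap the first and last characters.
Working it through for "ggimmick": intermediate "gmik", final "kmig".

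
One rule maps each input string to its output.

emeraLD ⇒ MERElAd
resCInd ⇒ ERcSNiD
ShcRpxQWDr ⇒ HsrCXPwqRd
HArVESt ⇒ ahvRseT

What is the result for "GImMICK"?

Rule — swap each adjacent pair of characters (1↔2, 3↔4, ...), then flip the case of every letter.
On "GImMICK": the first step gives "IGMmCIK", and the second then gives "igmMcik".

igmMcik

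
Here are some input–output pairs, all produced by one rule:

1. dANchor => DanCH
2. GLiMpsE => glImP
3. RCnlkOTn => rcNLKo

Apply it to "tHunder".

ThUND

Looking at the pairs, the operation is to flip the case of every letter, then delete the last 2 characters.
For "tHunder", step one produces "ThUNDER"; step two turns that into "ThUND".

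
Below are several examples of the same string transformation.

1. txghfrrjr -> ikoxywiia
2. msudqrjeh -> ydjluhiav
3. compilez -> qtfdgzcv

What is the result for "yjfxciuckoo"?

Each output is the input with this applied: move the last character to the front, then shift every letter 9 places backward in the alphabet (wrapping around).
Applying both steps to "yjfxciuckoo": "oyjfxciucko", then "fpawotzltbf".

fpawotzltbf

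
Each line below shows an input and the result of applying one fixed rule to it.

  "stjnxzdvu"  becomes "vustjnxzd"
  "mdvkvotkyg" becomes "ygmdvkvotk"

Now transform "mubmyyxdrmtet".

etmubmyyxdrmt

Looking at the pairs, the operation is to move the last 2 characters to the front (rotate right by 2).
Applying that to "mubmyyxdrmtet" gives "etmubmyyxdrmt".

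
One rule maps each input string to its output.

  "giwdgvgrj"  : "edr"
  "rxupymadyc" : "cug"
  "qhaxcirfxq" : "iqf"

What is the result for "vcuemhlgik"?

cpq

In each case the input is transformed by: keep one character in every 3, starting at position 3 (positions 3rd, 6th, 9th, ...), then shift every letter 8 places forward in the alphabet (wrapping around).
Applying both steps to "vcuemhlgik": "uhi", then "cpq".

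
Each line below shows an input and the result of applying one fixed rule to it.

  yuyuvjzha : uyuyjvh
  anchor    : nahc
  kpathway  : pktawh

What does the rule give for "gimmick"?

igmmc

What's happening: swap each adjacent pair of characters (1↔2, 3↔4, ...), then delete the last 2 characters.
For "gimmick", step one produces "igmmcik"; step two turns that into "igmmc".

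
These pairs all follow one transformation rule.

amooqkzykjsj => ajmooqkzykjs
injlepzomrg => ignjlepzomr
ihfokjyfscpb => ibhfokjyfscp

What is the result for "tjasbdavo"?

tojasbdav

The pattern: swap the first and last characters, then move the last character to the front.
On "tjasbdavo": the first step gives "ojasbdavt", and the second then gives "tojasbdav".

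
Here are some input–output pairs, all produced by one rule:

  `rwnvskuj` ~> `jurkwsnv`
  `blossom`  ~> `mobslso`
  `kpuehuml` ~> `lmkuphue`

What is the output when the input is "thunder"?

The pattern: move the last character to the front, then take characters alternately from the front and the back (1st, last, 2nd, 2nd-last, ...).
So "thunder" becomes "retdhnu".

retdhnu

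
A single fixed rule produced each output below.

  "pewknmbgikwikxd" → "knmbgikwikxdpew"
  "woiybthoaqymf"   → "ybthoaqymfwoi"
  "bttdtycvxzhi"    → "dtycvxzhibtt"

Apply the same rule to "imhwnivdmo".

Looking at the pairs, the operation is to move the first 3 characters to the end (rotate left by 3).
Doing the same to "imhwnivdmo": "wnivdmoimh".

wnivdmoimh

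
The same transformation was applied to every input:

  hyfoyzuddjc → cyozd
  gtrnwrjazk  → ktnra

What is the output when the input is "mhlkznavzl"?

lhknv

The rule is to move the last 2 characters to the front (rotate right by 2), then keep every other character starting from the second (positions 2nd, 4th, 6th, ...).
Applying both steps to "mhlkznavzl": "zlmhlkznav", then "lhknv".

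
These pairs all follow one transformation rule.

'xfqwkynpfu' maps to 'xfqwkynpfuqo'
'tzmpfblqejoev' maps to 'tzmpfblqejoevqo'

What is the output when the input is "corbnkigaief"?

Rule — append "qo".
"corbnkigaief" → "corbnkigaiefqo".

corbnkigaiefqo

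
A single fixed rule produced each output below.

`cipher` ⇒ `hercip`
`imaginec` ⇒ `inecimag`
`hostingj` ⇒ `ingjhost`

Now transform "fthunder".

nderfthu

The rule is to swap the front and back halves of the string.
Doing the same to "fthunder": "nderfthu".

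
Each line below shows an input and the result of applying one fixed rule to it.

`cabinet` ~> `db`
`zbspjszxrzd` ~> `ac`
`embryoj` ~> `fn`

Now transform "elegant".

fm

In each case the input is transformed by: shift every letter 1 place forward in the alphabet (wrapping around), then keep only the first 2 characters.
"elegant" → "fmfhbou" → "fm".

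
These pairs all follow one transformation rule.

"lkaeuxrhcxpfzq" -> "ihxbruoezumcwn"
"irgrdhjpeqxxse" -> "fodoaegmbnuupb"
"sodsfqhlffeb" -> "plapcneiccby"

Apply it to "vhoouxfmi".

The pattern: shift every letter 3 places backward in the alphabet (wrapping around).
Applying that to "vhoouxfmi" gives "sellrucjf".

sellrucjf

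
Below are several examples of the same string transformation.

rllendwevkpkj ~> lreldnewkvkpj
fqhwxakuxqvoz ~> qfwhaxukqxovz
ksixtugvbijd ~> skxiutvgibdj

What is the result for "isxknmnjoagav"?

In each case the input is transformed by: swap each adjacent pair of characters (1↔2, 3↔4, ...).
Applying that to "isxknmnjoagav" gives "sikxmnjnaoagv".

sikxmnjnaoagv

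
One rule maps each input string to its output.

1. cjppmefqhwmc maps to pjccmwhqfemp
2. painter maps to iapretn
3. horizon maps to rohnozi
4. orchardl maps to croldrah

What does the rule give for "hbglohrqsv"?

The rule is to reverse the string, then move the last 3 characters to the front (rotate right by 3).
On "hbglohrqsv": the first step gives "vsqrholgbh", and the second then gives "gbhvsqrhol".

gbhvsqrhol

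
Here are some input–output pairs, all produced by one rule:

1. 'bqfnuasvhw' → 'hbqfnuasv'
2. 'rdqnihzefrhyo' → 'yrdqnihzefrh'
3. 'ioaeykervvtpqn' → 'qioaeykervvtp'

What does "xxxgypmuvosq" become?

sxxxgypmuvo

The rule is to delete the last character, then move the last character to the front.
Doing the same to "xxxgypmuvosq": "sxxxgypmuvo".
(Check on "bqfnuasvhw": → "bqfnuasvh" → "hbqfnuasv" ✓)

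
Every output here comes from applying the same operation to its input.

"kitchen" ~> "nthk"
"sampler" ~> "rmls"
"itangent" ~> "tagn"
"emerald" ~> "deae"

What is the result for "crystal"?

lytc

What's happening: swap the first and last characters, then keep every other character starting from the first (positions 1st, 3rd, 5th, ...).
Starting from "crystal": after the first operation, "lrystac"; after the second, "lytc".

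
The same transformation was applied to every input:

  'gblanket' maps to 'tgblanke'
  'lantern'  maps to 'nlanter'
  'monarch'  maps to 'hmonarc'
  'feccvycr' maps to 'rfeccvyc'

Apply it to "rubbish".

hrubbis

Each output is the input with this applied: move the last character to the front.
"rubbish" → "hrubbis".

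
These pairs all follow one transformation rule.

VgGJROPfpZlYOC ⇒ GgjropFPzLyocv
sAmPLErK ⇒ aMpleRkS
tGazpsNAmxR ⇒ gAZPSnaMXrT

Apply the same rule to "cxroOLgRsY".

Rule — move the first character to the end, then flip the case of every letter.
On "cxroOLgRsY": the first step gives "xroOLgRsYc", and the second then gives "XROolGrSyC".

XROolGrSyC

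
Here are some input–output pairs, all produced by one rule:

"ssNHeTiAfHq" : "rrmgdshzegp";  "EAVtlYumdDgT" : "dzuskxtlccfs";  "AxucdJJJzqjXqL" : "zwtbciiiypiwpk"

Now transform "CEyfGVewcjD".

The rule is to shift every letter 1 place backward in the alphabet (wrapping around), then convert every letter to lowercase.
Starting from "CEyfGVewcjD": after the first operation, "BDxeFUdvbiC"; after the second, "bdxefudvbic".

bdxefudvbic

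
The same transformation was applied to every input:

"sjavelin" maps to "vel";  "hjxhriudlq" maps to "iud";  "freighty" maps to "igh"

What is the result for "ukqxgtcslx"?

In each case the input is transformed by: move the last 2 characters to the front (rotate right by 2), then keep only the last 3 characters.
Working it through for "ukqxgtcslx": intermediate "lxukqxgtcs", final "tcs".

tcs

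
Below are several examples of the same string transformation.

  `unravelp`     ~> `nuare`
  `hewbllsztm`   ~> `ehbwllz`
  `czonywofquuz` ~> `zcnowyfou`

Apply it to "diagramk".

idgaa

The pattern: swap each adjacent pair of characters (1↔2, 3↔4, ...), then delete the last 3 characters.
Doing the same to "diagramk": "idgaa".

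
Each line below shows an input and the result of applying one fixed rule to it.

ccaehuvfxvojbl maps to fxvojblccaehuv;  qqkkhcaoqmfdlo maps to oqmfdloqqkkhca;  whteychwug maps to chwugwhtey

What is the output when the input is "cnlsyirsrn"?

Rule — swap the front and back halves of the string.
On "cnlsyirsrn" that produces "irsrncnlsy".

irsrncnlsy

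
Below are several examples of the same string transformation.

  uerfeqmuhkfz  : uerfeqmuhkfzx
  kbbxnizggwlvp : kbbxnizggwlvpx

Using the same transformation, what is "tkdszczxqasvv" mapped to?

Rule — append "x".
For "tkdszczxqasvv" the result is "tkdszczxqasvvx".

tkdszczxqasvvx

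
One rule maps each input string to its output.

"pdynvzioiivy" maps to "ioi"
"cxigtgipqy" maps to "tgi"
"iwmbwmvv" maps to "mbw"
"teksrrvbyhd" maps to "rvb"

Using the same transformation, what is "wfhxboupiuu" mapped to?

oup

Each output is the input with this applied: delete the last 3 characters, then keep only the last 3 characters.
Starting from "wfhxboupiuu": after the first operation, "wfhxboup"; after the second, "oup".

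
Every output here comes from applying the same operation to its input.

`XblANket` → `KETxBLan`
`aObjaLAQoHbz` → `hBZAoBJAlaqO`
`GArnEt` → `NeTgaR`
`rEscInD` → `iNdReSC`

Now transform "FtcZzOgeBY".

In each case the input is transformed by: move the last 3 characters to the front (rotate right by 3), then flip the case of every letter.
Applying both steps to "FtcZzOgeBY": "eBYFtcZzOg", then "EbyfTCzZoG".
(Check on "rEscInD": → "InDrEsc" → "iNdReSC" ✓)

EbyfTCzZoG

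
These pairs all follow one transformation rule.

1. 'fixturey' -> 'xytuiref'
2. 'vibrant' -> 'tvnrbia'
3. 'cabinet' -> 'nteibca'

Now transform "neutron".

tuornne

Each output is the input with this applied: sort the characters into reverse alphabetical order, then swap each adjacent pair of characters (1↔2, 3↔4, ...).
On "neutron" that produces "tuornne".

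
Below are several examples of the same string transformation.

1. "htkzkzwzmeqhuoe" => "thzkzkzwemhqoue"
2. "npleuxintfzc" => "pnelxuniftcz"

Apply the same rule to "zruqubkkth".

rzqubukkht

In each case the input is transformed by: swap each adjacent pair of characters (1↔2, 3↔4, ...).
Applying that to "zruqubkkth" gives "rzqubukkht".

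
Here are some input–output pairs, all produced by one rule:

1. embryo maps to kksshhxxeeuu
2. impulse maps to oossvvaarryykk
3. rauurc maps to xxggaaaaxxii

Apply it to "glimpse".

The pattern: shift every letter 6 places forward in the alphabet (wrapping around), then double every character.
Starting from "glimpse": after the first operation, "mrosvyk"; after the second, "mmrroossvvyykk".

mmrroossvvyykk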